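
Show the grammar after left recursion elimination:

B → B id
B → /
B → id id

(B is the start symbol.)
B → / B'
B → id id B'
B' → id B'
B' → ε

B is directly left-recursive. The standard transformation for
  A → A α₁ | ... | A α_m | β₁ | ... | β_n
is
  A  → β₁ A' | ... | β_n A'
  A' → α₁ A' | ... | α_m A' | ε

B → / becomes B → / B'
B → id id becomes B → id id B'
B → B id becomes B' → id B'
Add B' → ε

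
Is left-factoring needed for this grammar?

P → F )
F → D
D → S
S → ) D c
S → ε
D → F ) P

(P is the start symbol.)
No, left-factoring is not needed

Left-factoring is needed when two productions for the same non-terminal
share a common prefix on the right-hand side.

Productions for D:
  D → S
  D → F ) P
Productions for S:
  S → ) D c
  S → ε

No common prefixes found.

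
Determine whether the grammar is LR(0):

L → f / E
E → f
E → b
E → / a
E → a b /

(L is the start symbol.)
Yes, the grammar is LR(0)

Augment with L' → L and build the canonical LR(0) collection (I0 = CLOSURE({[L' → . L]}), then GOTO on every symbol after a dot until no new states appear). It has 12 states:
  I0: { [L → . f / E], [L' → . L] }  — shift
  I1: { [L' → L .] }  — accept
  I2: { [L → f . / E] }  — shift
  I3: { [E → . / a], [E → . a b /], [E → . b], [E → . f], [L → f / . E] }  — shift
  I4: { [E → / . a] }  — shift
  I5: { [L → f / E .] }  — reduce
  I6: { [E → a . b /] }  — shift
  I7: { [E → b .] }  — reduce
  I8: { [E → f .] }  — reduce
  I9: { [E → a b . /] }  — shift
  I10: { [E → a b / .] }  — reduce
  I11: { [E → / a .] }  — reduce

Every state is either a pure shift/goto state or contains exactly one complete item and nothing to shift — no conflicts. The grammar is LR(0).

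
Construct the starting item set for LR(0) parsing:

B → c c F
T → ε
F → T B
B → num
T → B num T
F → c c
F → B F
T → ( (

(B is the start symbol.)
First, augment the grammar with B' → B
I₀ = CLOSURE({ [B' → . B] }):
  [B' → . B] has the dot before B: add [B → . c c F], [B → . num]
No further items can be added.

I₀ = { [B → . c c F], [B → . num], [B' → . B] }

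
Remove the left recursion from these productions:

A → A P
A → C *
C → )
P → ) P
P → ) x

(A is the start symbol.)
A is directly left-recursive. The standard transformation for
  A → A α₁ | ... | A α_m | β₁ | ... | β_n
is
  A  → β₁ A' | ... | β_n A'
  A' → α₁ A' | ... | α_m A' | ε

A → C * becomes A → C * A'
A → A P becomes A' → P A'
Add A' → ε

Productions for other non-terminals are unchanged:
  C → )
  P → ) P
  P → ) x

Resulting grammar:
A → C * A'
A' → P A'
A' → ε
C → )
P → ) P
P → ) x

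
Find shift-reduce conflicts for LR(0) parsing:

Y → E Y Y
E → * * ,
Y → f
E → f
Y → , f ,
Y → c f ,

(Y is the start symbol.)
A shift-reduce conflict occurs when an LR(0) state has both:
  - a complete (reduce) item [A → α .] (dot at the end), and
  - a shift item [B → β . c γ] (dot before a terminal).

Augment with Y' → Y and build the canonical LR(0) collection (I0 = CLOSURE({[Y' → . Y]}), then GOTO on every symbol after a dot until no new states appear). It has 15 states:
  I0: { [E → . * * ,], [E → . f], [Y → . , f ,], [Y → . E Y Y], [Y → . c f ,], [Y → . f], [Y' → . Y] }  — shift
  I1: { [E → * . * ,] }  — shift
  I2: { [Y → , . f ,] }  — shift
  I3: { [E → . * * ,], [E → . f], [Y → . , f ,], [Y → . E Y Y], [Y → . c f ,], [Y → . f], [Y → E . Y Y] }  — shift
  I4: { [Y' → Y .] }  — accept
  I5: { [Y → c . f ,] }  — shift
  I6: { [E → f .], [Y → f .] }  — 2 reduces
  I7: { [Y → c f . ,] }  — shift
  I8: { [Y → c f , .] }  — reduce
  I9: { [E → . * * ,], [E → . f], [Y → . , f ,], [Y → . E Y Y], [Y → . c f ,], [Y → . f], [Y → E Y . Y] }  — shift
  I10: { [Y → E Y Y .] }  — reduce
  I11: { [Y → , f . ,] }  — shift
  I12: { [Y → , f , .] }  — reduce
  I13: { [E → * * . ,] }  — shift
  I14: { [E → * * , .] }  — reduce

No state contains both a complete item and a shift item.

Answer: No shift-reduce conflicts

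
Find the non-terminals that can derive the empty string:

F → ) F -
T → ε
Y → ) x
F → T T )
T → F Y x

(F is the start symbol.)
A non-terminal is nullable if it can derive ε (the empty string): either it has an ε-production, or it has a production whose right-hand side consists entirely of nullable non-terminals.

ε-productions: T → ε
So T is immediately nullable.
No further non-terminal can be added: every production for the remaining non-terminals contains a terminal or a non-nullable non-terminal.
Nullable = { 'T' }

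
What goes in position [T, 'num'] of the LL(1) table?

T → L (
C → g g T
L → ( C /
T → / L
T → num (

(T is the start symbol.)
To find M[T, 'num'], we find productions for T where 'num' is in the predict set (PREDICT(N → α) = (FIRST(α) \ {ε}) ∪ (FOLLOW(N) if α ⇒* ε)).

Relevant sets:
  FIRST(L) = { '(' }

T → L (: PREDICT = { '(' }
T → / L: PREDICT = { '/' }
T → num (: PREDICT = { 'num' }
  'num' is in predict set, so this production goes in M[T, 'num']

M[T, 'num'] = T → num (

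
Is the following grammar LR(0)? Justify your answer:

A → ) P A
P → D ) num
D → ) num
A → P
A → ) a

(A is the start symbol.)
Yes, the grammar is LR(0)

A grammar is LR(0) if no state in the canonical LR(0) collection has:
  - both a shift item (dot before a terminal) and a complete item (shift-reduce conflict), or
  - two or more complete items (reduce-reduce conflict; the accept item [A' → A .] counts as a complete item here).

Augment with A' → A and build the canonical LR(0) collection (I0 = CLOSURE({[A' → . A]}), then GOTO on every symbol after a dot until no new states appear). It has 12 states:
  I0: { [A → . ) P A], [A → . ) a], [A → . P], [A' → . A], [D → . ) num], [P → . D ) num] }  — shift
  I1: { [A → ) . P A], [A → ) . a], [D → ) . num], [D → . ) num], [P → . D ) num] }  — shift
  I2: { [A' → A .] }  — accept
  I3: { [P → D . ) num] }  — shift
  I4: { [A → P .] }  — reduce
  I5: { [P → D ) . num] }  — shift
  I6: { [P → D ) num .] }  — reduce
  I7: { [D → ) . num] }  — shift
  I8: { [A → ) P . A], [A → . ) P A], [A → . ) a], [A → . P], [D → . ) num], [P → . D ) num] }  — shift
  I9: { [A → ) a .] }  — reduce
  I10: { [D → ) num .] }  — reduce
  I11: { [A → ) P A .] }  — reduce

Every state is either a pure shift/goto state or contains exactly one complete item and nothing to shift — no conflicts. The grammar is LR(0).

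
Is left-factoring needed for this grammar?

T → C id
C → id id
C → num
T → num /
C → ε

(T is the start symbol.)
No, left-factoring is not needed

Left-factoring is needed when two productions for the same non-terminal
share a common prefix on the right-hand side.

Productions for T:
  T → C id
  T → num /
Productions for C:
  C → id id
  C → num
  C → ε

No common prefixes found.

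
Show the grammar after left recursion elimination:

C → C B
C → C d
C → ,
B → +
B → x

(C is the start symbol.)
C is directly left-recursive. The standard transformation for
  A → A α₁ | ... | A α_m | β₁ | ... | β_n
is
  A  → β₁ A' | ... | β_n A'
  A' → α₁ A' | ... | α_m A' | ε

C → , becomes C → , C'
C → C B becomes C' → B C'
C → C d becomes C' → d C'
Add C' → ε

Productions for other non-terminals are unchanged:
  B → +
  B → x

Resulting grammar:
C → , C'
C' → B C'
C' → d C'
C' → ε
B → +
B → x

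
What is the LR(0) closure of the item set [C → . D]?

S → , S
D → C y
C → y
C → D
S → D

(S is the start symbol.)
Start with: [C → . D]
  [C → . D] has the dot before D: add [D → . C y]
  [D → . C y] has the dot before C: add [C → . y]
No further items can be added.

CLOSURE = { [C → . D], [C → . y], [D → . C y] }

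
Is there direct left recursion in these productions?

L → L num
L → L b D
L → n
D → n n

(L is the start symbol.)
Direct left recursion occurs when N → N α for some non-terminal N (the right-hand side begins with the left-hand side itself).

L → L num: LEFT RECURSIVE (starts with L)
L → L b D: LEFT RECURSIVE (starts with L)
L → n: starts with n
D → n n: starts with n

The grammar has direct left recursion on: L.

Answer: Yes, L is left-recursive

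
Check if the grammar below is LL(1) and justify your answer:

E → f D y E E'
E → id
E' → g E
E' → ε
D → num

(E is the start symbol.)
No. Predict set conflict for E': { 'g' }

A grammar is LL(1) if for each non-terminal N with multiple productions, the predict sets of those productions are pairwise disjoint, where PREDICT(N → α) = (FIRST(α) \ {ε}) ∪ (FOLLOW(N) if α ⇒* ε).

Relevant sets:
  FOLLOW(E') = { $, 'g' }

For E:
  PREDICT(E → f D y E E') = { 'f' }
  PREDICT(E → id) = { 'id' }
For E':
  PREDICT(E' → g E) = { 'g' }
  PREDICT(E' → ε) = { $, 'g' }
D has a single production, so nothing to check there.

Conflict found: Predict set conflict for E': { 'g' }
The grammar is NOT LL(1).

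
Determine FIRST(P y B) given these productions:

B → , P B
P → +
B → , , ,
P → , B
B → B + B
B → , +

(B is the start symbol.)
FIRST sets of the non-terminals involved (from the grammar, by fixed-point iteration):
  FIRST(P) = { '+', ',' }

To compute FIRST(P y B), process the symbols left to right:
Symbol P is a non-terminal. Add FIRST(P) \ {ε} = { '+', ',' }
P is not nullable (ε ∉ FIRST(P)), so stop here.
FIRST(P y B) = { '+', ',' }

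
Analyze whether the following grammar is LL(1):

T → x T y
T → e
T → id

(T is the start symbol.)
For T:
  PREDICT(T → x T y) = { 'x' }
  PREDICT(T → e) = { 'e' }
  PREDICT(T → id) = { 'id' }

All predict sets are disjoint. The grammar IS LL(1).

Answer: Yes, the grammar is LL(1).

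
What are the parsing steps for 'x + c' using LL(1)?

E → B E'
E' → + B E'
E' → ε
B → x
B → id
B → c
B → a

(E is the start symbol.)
LL(1) parsing maintains a stack (initially the start symbol over $) and the input. At each step: if the stack top is a terminal, match it against the current input token; if it is a non-terminal N, replace it with the RHS of M[N, lookahead] (the unique production whose predict set contains the lookahead).

Stack is shown with the top on the left.

Stack     Input    Action
-------------------------
E $       x + c $  output E → B E'
B E' $    x + c $  output B → x
x E' $    x + c $  match 'x'
E' $      + c $    output E' → + B E'
+ B E' $  + c $    match '+'
B E' $    c $      output B → c
c E' $    c $      match 'c'
E' $      $        output E' → ε
$         $        accept

The string is accepted.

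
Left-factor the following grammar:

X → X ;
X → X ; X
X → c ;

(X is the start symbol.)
X → X ; X'
X' → ε
X' → X
X → c ;

Left-factoring transforms A → αβ₁ | αβ₂ into A → αA' and A' → β₁ | β₂
(α is the longest common prefix among the alternatives). Repeat until
no nonterminal has two alternatives with a common prefix.

Round 1: X has alternatives sharing prefix 'X ;'. Introduce X': X → X ; X'
  Add: X' → ε
  Add: X' → X

No remaining common prefixes — done.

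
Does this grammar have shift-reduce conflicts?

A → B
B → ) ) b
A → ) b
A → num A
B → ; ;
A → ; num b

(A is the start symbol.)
No shift-reduce conflicts

A shift-reduce conflict occurs when an LR(0) state has both:
  - a complete (reduce) item [A → α .] (dot at the end), and
  - a shift item [B → β . c γ] (dot before a terminal).

Augment with A' → A and build the canonical LR(0) collection (I0 = CLOSURE({[A' → . A]}), then GOTO on every symbol after a dot until no new states appear). It has 13 states:
  I0: { [A → . ) b], [A → . ; num b], [A → . B], [A → . num A], [A' → . A], [B → . ) ) b], [B → . ; ;] }  — shift
  I1: { [A → ) . b], [B → ) . ) b] }  — shift
  I2: { [A → ; . num b], [B → ; . ;] }  — shift
  I3: { [A' → A .] }  — accept
  I4: { [A → B .] }  — reduce
  I5: { [A → . ) b], [A → . ; num b], [A → . B], [A → . num A], [A → num . A], [B → . ) ) b], [B → . ; ;] }  — shift
  I6: { [A → num A .] }  — reduce
  I7: { [B → ; ; .] }  — reduce
  I8: { [A → ; num . b] }  — shift
  I9: { [A → ; num b .] }  — reduce
  I10: { [B → ) ) . b] }  — shift
  I11: { [A → ) b .] }  — reduce
  I12: { [B → ) ) b .] }  — reduce

No state contains both a complete item and a shift item.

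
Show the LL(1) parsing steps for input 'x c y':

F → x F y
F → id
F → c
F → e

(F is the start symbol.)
LL(1) parsing maintains a stack (initially the start symbol over $) and the input. At each step: if the stack top is a terminal, match it against the current input token; if it is a non-terminal N, replace it with the RHS of M[N, lookahead] (the unique production whose predict set contains the lookahead).

Stack is shown with the top on the left.

Stack    Input    Action
------------------------
F $      x c y $  output F → x F y
x F y $  x c y $  match 'x'
F y $    c y $    output F → c
c y $    c y $    match 'c'
y $      y $      match 'y'
$        $        accept

The string is accepted.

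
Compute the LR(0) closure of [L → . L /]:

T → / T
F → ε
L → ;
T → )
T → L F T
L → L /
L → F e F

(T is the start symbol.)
Start with: [L → . L /]
  [L → . L /] has the dot before L: add [L → . ;], [L → . F e F]
  [L → . F e F] has the dot before F: add [F → .]
No further items can be added.

CLOSURE = { [F → .], [L → . ;], [L → . F e F], [L → . L /] }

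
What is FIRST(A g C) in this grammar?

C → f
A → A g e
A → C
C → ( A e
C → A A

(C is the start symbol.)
FIRST sets of the non-terminals involved (from the grammar, by fixed-point iteration):
  FIRST(A) = { '(', 'f' }

To compute FIRST(A g C), process the symbols left to right:
Symbol A is a non-terminal. Add FIRST(A) \ {ε} = { '(', 'f' }
A is not nullable (ε ∉ FIRST(A)), so stop here.
FIRST(A g C) = { '(', 'f' }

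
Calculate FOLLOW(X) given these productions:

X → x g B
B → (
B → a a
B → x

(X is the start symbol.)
X is the start symbol, so $ ∈ FOLLOW(X).
X does not occur on any right-hand side.

Taking the union: FOLLOW(X) = { $ }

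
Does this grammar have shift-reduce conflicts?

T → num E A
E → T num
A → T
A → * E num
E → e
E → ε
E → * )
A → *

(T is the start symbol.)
Yes — I2: [E → .] vs [E → . * )]; I8: [A → * .] vs [E → . * )]

Augment with T' → T and build the canonical LR(0) collection (I0 = CLOSURE({[T' → . T]}), then GOTO on every symbol after a dot until no new states appear). It has 14 states:
  I0: { [T → . num E A], [T' → . T] }  — shift
  I1: { [T' → T .] }  — accept
  I2: { [E → . * )], [E → . T num], [E → . e], [E → .], [T → . num E A], [T → num . E A] }  — shift, reduce
  I3: { [E → * . )] }  — shift
  I4: { [A → . * E num], [A → . *], [A → . T], [T → . num E A], [T → num E . A] }  — shift
  I5: { [E → T . num] }  — shift
  I6: { [E → e .] }  — reduce
  I7: { [E → T num .] }  — reduce
  I8: { [A → * . E num], [A → * .], [E → . * )], [E → . T num], [E → . e], [E → .], [T → . num E A] }  — shift, 2 reduces
  I9: { [T → num E A .] }  — reduce
  I10: { [A → T .] }  — reduce
  I11: { [A → * E . num] }  — shift
  I12: { [A → * E num .] }  — reduce
  I13: { [E → * ) .] }  — reduce

I2 contains reduce item [E → .] and shift items [E → . * )], [E → . e], [T → . num E A] — shift-reduce conflict.
I8 contains reduce items [A → * .], [E → .] and shift items [E → . * )], [E → . e], [T → . num E A] — shift-reduce conflict.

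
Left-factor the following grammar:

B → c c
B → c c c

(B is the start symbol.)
B → c c B'
B' → ε
B' → c

Left-factoring transforms A → αβ₁ | αβ₂ into A → αA' and A' → β₁ | β₂
(α is the longest common prefix among the alternatives). Repeat until
no nonterminal has two alternatives with a common prefix.

Round 1: B has alternatives sharing prefix 'c c'. Introduce B': B → c c B'
  Add: B' → ε
  Add: B' → c

No remaining common prefixes — done.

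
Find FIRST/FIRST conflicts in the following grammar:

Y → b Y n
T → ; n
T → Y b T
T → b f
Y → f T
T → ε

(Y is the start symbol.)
A FIRST/FIRST conflict occurs when two productions N → α and N → β for the same non-terminal have FIRST(α) ∩ FIRST(β) ≠ ∅ (with ε ∈ FIRST of a nullable right-hand side, so two nullable alternatives also conflict).

FIRST sets of the non-terminals at (or reachable through a nullable prefix from) the front of some alternative:
  FIRST(Y) = { 'b', 'f' }

Productions for Y:
  Y → b Y n: FIRST = { 'b' }
  Y → f T: FIRST = { 'f' }
Productions for T:
  T → ; n: FIRST = { ';' }
  T → Y b T: FIRST = { 'b', 'f' }
  T → b f: FIRST = { 'b' }
  T → ε: FIRST = { ε }

Conflict for T: T → Y b T and T → b f
  Overlap: { 'b' }

Answer: Yes. T → Y b T / T → b f on { 'b' }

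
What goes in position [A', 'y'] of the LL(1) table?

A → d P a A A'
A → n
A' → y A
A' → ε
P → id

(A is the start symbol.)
To find M[A', 'y'], we find productions for A' where 'y' is in the predict set (PREDICT(N → α) = (FIRST(α) \ {ε}) ∪ (FOLLOW(N) if α ⇒* ε)).

Relevant sets:
  FOLLOW(A') = { $, 'y' }

A' → y A: PREDICT = { 'y' }
  'y' is in predict set, so this production goes in M[A', 'y']
A' → ε: PREDICT = { $, 'y' }
  'y' is in predict set, so this production goes in M[A', 'y']

M[A', 'y'] = A' → y A, A' → ε  (a multiply-defined cell — the grammar is not LL(1))

Answer: A' → y A, A' → ε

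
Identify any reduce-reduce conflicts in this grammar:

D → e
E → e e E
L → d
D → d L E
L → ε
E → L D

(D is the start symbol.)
No reduce-reduce conflicts

A reduce-reduce conflict occurs when an LR(0) state has two complete items [A → α .] and [B → β .] — both call for a reduction, and with no lookahead the parser cannot choose between them.

Augment with D' → D and build the canonical LR(0) collection (I0 = CLOSURE({[D' → . D]}), then GOTO on every symbol after a dot until no new states appear). It has 12 states:
  I0: { [D → . d L E], [D → . e], [D' → . D] }  — shift
  I1: { [D' → D .] }  — accept
  I2: { [D → d . L E], [L → . d], [L → .] }  — shift, reduce
  I3: { [D → e .] }  — reduce
  I4: { [D → d L . E], [E → . L D], [E → . e e E], [L → . d], [L → .] }  — shift, reduce
  I5: { [L → d .] }  — reduce
  I6: { [D → d L E .] }  — reduce
  I7: { [D → . d L E], [D → . e], [E → L . D] }  — shift
  I8: { [E → e . e E] }  — shift
  I9: { [E → . L D], [E → . e e E], [E → e e . E], [L → . d], [L → .] }  — shift, reduce
  I10: { [E → e e E .] }  — reduce
  I11: { [E → L D .] }  — reduce

No state contains more than one complete item.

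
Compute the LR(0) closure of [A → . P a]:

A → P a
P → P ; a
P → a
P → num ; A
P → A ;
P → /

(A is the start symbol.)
{ [A → . P a], [P → . /], [P → . A ;], [P → . P ; a], [P → . a], [P → . num ; A] }

Start with: [A → . P a]
  [A → . P a] has the dot before P: add [P → . P ; a], [P → . a], [P → . num ; A], [P → . A ;], [P → . /]
  [P → . A ;] has the dot before A: all A-items already present
No further items can be added.

CLOSURE = { [A → . P a], [P → . /], [P → . A ;], [P → . P ; a], [P → . a], [P → . num ; A] }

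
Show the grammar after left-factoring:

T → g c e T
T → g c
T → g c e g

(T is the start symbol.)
Left-factoring transforms A → αβ₁ | αβ₂ into A → αA' and A' → β₁ | β₂
(α is the longest common prefix among the alternatives). Repeat until
no nonterminal has two alternatives with a common prefix.

Round 1: T has alternatives sharing prefix 'g c'. Introduce T': T → g c T'
  Add: T' → e T
  Add: T' → ε
  Add: T' → e g

Round 2: T' has alternatives sharing prefix 'e'. Introduce T'': T' → e T''
  Add: T'' → T
  Add: T'' → g

No remaining common prefixes — done.

Resulting grammar:
T → g c T'
T' → e T''
T'' → T
T'' → g
T' → ε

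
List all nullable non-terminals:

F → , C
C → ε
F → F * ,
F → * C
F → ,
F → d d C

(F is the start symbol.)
{ 'C' }

ε-productions: C → ε
So C is immediately nullable.
No further non-terminal can be added: every production for the remaining non-terminals contains a terminal or a non-nullable non-terminal.
Nullable = { 'C' }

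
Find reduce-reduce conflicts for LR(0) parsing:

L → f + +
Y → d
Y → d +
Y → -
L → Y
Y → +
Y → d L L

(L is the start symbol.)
Augment with L' → L and build the canonical LR(0) collection (I0 = CLOSURE({[L' → . L]}), then GOTO on every symbol after a dot until no new states appear). It has 12 states:
  I0: { [L → . Y], [L → . f + +], [L' → . L], [Y → . +], [Y → . -], [Y → . d +], [Y → . d L L], [Y → . d] }  — shift
  I1: { [Y → + .] }  — reduce
  I2: { [Y → - .] }  — reduce
  I3: { [L' → L .] }  — accept
  I4: { [L → Y .] }  — reduce
  I5: { [L → . Y], [L → . f + +], [Y → . +], [Y → . -], [Y → . d +], [Y → . d L L], [Y → . d], [Y → d . +], [Y → d . L L], [Y → d .] }  — shift, reduce
  I6: { [L → f . + +] }  — shift
  I7: { [L → f + . +] }  — shift
  I8: { [L → f + + .] }  — reduce
  I9: { [Y → + .], [Y → d + .] }  — 2 reduces
  I10: { [L → . Y], [L → . f + +], [Y → . +], [Y → . -], [Y → . d +], [Y → . d L L], [Y → . d], [Y → d L . L] }  — shift
  I11: { [Y → d L L .] }  — reduce

I9 contains complete items [Y → + .], [Y → d + .] — reduce-reduce conflict.

Answer: Yes — I9: [Y → + .] vs [Y → d + .]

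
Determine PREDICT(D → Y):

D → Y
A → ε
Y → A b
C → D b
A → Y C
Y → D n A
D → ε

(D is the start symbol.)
PREDICT(D → Y) = (FIRST(RHS) \ {ε}) ∪ (FOLLOW(D) if ε ∈ FIRST(RHS), i.e. RHS ⇒* ε)
FIRST(Y) = { 'b', 'n' }
FIRST(Y) = { 'b', 'n' }
ε ∉ FIRST(Y), so FOLLOW(D) is not added.
PREDICT(D → Y) = { 'b', 'n' }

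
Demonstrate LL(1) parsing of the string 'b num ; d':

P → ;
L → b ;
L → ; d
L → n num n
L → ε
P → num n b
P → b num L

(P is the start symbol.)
Stack is shown with the top on the left.

Stack      Input        Action
------------------------------
P $        b num ; d $  output P → b num L
b num L $  b num ; d $  match 'b'
num L $    num ; d $    match 'num'
L $        ; d $        output L → ; d
; d $      ; d $        match ';'
d $        d $          match 'd'
$          $            accept

The string is accepted.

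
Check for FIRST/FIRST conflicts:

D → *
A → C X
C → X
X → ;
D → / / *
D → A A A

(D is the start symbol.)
A FIRST/FIRST conflict occurs when two productions N → α and N → β for the same non-terminal have FIRST(α) ∩ FIRST(β) ≠ ∅ (with ε ∈ FIRST of a nullable right-hand side, so two nullable alternatives also conflict).

FIRST sets of the non-terminals at (or reachable through a nullable prefix from) the front of some alternative:
  FIRST(A) = { ';' }

Productions for D:
  D → *: FIRST = { '*' }
  D → / / *: FIRST = { '/' }
  D → A A A: FIRST = { ';' }
A, C, X have only one production, so no FIRST/FIRST conflict is possible there.

All alternatives of each non-terminal have pairwise disjoint FIRST sets.

Answer: No FIRST/FIRST conflicts.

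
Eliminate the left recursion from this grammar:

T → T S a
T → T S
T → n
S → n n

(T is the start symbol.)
T is directly left-recursive. The standard transformation for
  A → A α₁ | ... | A α_m | β₁ | ... | β_n
is
  A  → β₁ A' | ... | β_n A'
  A' → α₁ A' | ... | α_m A' | ε

T → n becomes T → n T'
T → T S a becomes T' → S a T'
T → T S becomes T' → S T'
Add T' → ε

Productions for other non-terminals are unchanged:
  S → n n

Resulting grammar:
T → n T'
T' → S a T'
T' → S T'
T' → ε
S → n n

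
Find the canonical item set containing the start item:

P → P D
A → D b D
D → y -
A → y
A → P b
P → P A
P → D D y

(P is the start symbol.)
{ [D → . y -], [P → . D D y], [P → . P A], [P → . P D], [P' → . P] }

First, augment the grammar with P' → P
I₀ = CLOSURE({ [P' → . P] }):
  [P' → . P] has the dot before P: add [P → . P D], [P → . P A], [P → . D D y]
  [P → . D D y] has the dot before D: add [D → . y -]
No further items can be added.

I₀ = { [D → . y -], [P → . D D y], [P → . P A], [P → . P D], [P' → . P] }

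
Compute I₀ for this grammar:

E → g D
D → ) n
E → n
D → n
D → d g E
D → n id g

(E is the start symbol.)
{ [E → . g D], [E → . n], [E' → . E] }

First, augment the grammar with E' → E
I₀ = CLOSURE({ [E' → . E] }):
  [E' → . E] has the dot before E: add [E → . g D], [E → . n]
No further items can be added.

I₀ = { [E → . g D], [E → . n], [E' → . E] }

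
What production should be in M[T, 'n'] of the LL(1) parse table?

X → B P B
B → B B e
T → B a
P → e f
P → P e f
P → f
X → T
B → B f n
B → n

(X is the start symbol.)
To find M[T, 'n'], we find productions for T where 'n' is in the predict set (PREDICT(N → α) = (FIRST(α) \ {ε}) ∪ (FOLLOW(N) if α ⇒* ε)).

Relevant sets:
  FIRST(B) = { 'n' }

T → B a: PREDICT = { 'n' }
  'n' is in predict set, so this production goes in M[T, 'n']

M[T, 'n'] = T → B a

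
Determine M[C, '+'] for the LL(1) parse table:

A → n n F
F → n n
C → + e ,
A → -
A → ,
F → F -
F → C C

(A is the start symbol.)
To find M[C, '+'], we find productions for C where '+' is in the predict set (PREDICT(N → α) = (FIRST(α) \ {ε}) ∪ (FOLLOW(N) if α ⇒* ε)).

C → + e ,: PREDICT = { '+' }
  '+' is in predict set, so this production goes in M[C, '+']

M[C, '+'] = C → + e ,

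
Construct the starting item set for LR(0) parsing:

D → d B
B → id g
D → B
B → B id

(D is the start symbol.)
First, augment the grammar with D' → D
I₀ = CLOSURE({ [D' → . D] }):
  [D' → . D] has the dot before D: add [D → . d B], [D → . B]
  [D → . B] has the dot before B: add [B → . id g], [B → . B id]
No further items can be added.

I₀ = { [B → . B id], [B → . id g], [D → . B], [D → . d B], [D' → . D] }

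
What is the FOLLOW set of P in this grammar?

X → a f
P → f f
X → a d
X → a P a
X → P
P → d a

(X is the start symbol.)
{ $, 'a' }

In X → a P a: P is followed by a, add FIRST(a) \ {ε} = { 'a' }
In X → P: P is at the end, add FOLLOW(X)

The FOLLOW sets referred to above (computed the same way, to a fixed point):
  FOLLOW(X) = { $ }

Taking the union: FOLLOW(P) = { $, 'a' }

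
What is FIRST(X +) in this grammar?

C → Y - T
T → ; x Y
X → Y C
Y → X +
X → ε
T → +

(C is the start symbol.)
{ '+' }

FIRST sets of the non-terminals involved (from the grammar, by fixed-point iteration):
  FIRST(X) = { '+', ε }

To compute FIRST(X +), process the symbols left to right:
Symbol X is a non-terminal. Add FIRST(X) \ {ε} = { '+' }
X is nullable (ε ∈ FIRST(X)), continue to the next symbol.
Symbol + is a terminal. Add '+' and stop.
FIRST(X +) = { '+' }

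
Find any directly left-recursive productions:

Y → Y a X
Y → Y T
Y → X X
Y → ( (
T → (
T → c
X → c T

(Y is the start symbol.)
Yes, Y is left-recursive

Direct left recursion occurs when N → N α for some non-terminal N (the right-hand side begins with the left-hand side itself).

Y → Y a X: LEFT RECURSIVE (starts with Y)
Y → Y T: LEFT RECURSIVE (starts with Y)
Y → X X: starts with X
Y → ( (: starts with '('
T → (: starts with '('
T → c: starts with c
X → c T: starts with c

The grammar has direct left recursion on: Y.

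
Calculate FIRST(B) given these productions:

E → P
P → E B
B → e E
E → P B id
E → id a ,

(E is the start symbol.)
{ 'e' }

From B → e E:
  - e is a terminal: add 'e' and stop

Collecting: FIRST(B) = { 'e' }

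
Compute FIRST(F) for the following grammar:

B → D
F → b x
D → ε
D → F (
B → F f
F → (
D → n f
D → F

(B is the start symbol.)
{ '(', 'b' }

From F → b x:
  - b is a terminal: add 'b' and stop
From F → (:
  - '(' is a terminal: add '(' and stop

Collecting: FIRST(F) = { '(', 'b' }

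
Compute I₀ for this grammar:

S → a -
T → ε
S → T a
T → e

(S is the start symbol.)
{ [S → . T a], [S → . a -], [S' → . S], [T → . e], [T → .] }

First, augment the grammar with S' → S
I₀ = CLOSURE({ [S' → . S] }):
  [S' → . S] has the dot before S: add [S → . a -], [S → . T a]
  [S → . T a] has the dot before T: add [T → .], [T → . e]
No further items can be added.

I₀ = { [S → . T a], [S → . a -], [S' → . S], [T → . e], [T → .] }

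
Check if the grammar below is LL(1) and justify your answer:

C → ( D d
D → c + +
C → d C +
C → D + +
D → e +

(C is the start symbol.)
Relevant sets:
  FIRST(D) = { 'c', 'e' }

For C:
  PREDICT(C → '(' D d) = { '(' }
  PREDICT(C → d C '+') = { 'd' }
  PREDICT(C → D '+' '+') = { 'c', 'e' }
For D:
  PREDICT(D → c '+' '+') = { 'c' }
  PREDICT(D → e '+') = { 'e' }

All predict sets are disjoint. The grammar IS LL(1).

Answer: Yes, the grammar is LL(1).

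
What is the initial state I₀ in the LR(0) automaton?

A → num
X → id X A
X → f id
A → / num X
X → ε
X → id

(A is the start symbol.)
First, augment the grammar with A' → A
I₀ = CLOSURE({ [A' → . A] }):
  [A' → . A] has the dot before A: add [A → . num], [A → . / num X]
No further items can be added.

I₀ = { [A → . / num X], [A → . num], [A' → . A] }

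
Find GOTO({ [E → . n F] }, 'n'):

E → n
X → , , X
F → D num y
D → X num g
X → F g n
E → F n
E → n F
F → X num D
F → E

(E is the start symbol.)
{ [D → . X num g], [E → . F n], [E → . n F], [E → . n], [E → n . F], [F → . D num y], [F → . E], [F → . X num D], [X → . , , X], [X → . F g n] }

GOTO(I, 'n') = CLOSURE({ [A → αX.β] : [A → α.Xβ] ∈ I, X = 'n' })

Items with dot before 'n', with the dot advanced:
  [E → . n F] → [E → n . F]
Closure of the advanced items:
  [E → n . F] has the dot before F: add [F → . D num y], [F → . X num D], [F → . E]
  [F → . D num y] has the dot before D: add [D → . X num g]
  [F → . X num D] has the dot before X: add [X → . , , X], [X → . F g n]
  [F → . E] has the dot before E: add [E → . n], [E → . F n], [E → . n F]

GOTO = { [D → . X num g], [E → . F n], [E → . n F], [E → . n], [E → n . F], [F → . D num y], [F → . E], [F → . X num D], [X → . , , X], [X → . F g n] }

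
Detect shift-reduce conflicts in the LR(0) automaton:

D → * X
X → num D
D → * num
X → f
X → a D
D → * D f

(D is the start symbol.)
Yes — I7: [D → * num .] vs [D → . * D f]

A shift-reduce conflict occurs when an LR(0) state has both:
  - a complete (reduce) item [A → α .] (dot at the end), and
  - a shift item [B → β . c γ] (dot before a terminal).

Augment with D' → D and build the canonical LR(0) collection (I0 = CLOSURE({[D' → . D]}), then GOTO on every symbol after a dot until no new states appear). It has 11 states:
  I0: { [D → . * D f], [D → . * X], [D → . * num], [D' → . D] }  — shift
  I1: { [D → * . D f], [D → * . X], [D → * . num], [D → . * D f], [D → . * X], [D → . * num], [X → . a D], [X → . f], [X → . num D] }  — shift
  I2: { [D' → D .] }  — accept
  I3: { [D → * D . f] }  — shift
  I4: { [D → * X .] }  — reduce
  I5: { [D → . * D f], [D → . * X], [D → . * num], [X → a . D] }  — shift
  I6: { [X → f .] }  — reduce
  I7: { [D → * num .], [D → . * D f], [D → . * X], [D → . * num], [X → num . D] }  — shift, reduce
  I8: { [X → num D .] }  — reduce
  I9: { [X → a D .] }  — reduce
  I10: { [D → * D f .] }  — reduce

I7 contains reduce item [D → * num .] and shift items [D → . * D f], [D → . * X], [D → . * num] — shift-reduce conflict.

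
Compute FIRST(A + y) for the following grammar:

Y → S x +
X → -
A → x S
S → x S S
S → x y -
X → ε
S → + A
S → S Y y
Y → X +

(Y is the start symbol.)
{ 'x' }

FIRST sets of the non-terminals involved (from the grammar, by fixed-point iteration):
  FIRST(A) = { 'x' }

To compute FIRST(A + y), process the symbols left to right:
Symbol A is a non-terminal. Add FIRST(A) \ {ε} = { 'x' }
A is not nullable (ε ∉ FIRST(A)), so stop here.
FIRST(A + y) = { 'x' }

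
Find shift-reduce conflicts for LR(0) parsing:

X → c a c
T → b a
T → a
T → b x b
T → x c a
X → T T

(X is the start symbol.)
No shift-reduce conflicts

Augment with X' → X and build the canonical LR(0) collection (I0 = CLOSURE({[X' → . X]}), then GOTO on every symbol after a dot until no new states appear). It has 15 states:
  I0: { [T → . a], [T → . b a], [T → . b x b], [T → . x c a], [X → . T T], [X → . c a c], [X' → . X] }  — shift
  I1: { [T → . a], [T → . b a], [T → . b x b], [T → . x c a], [X → T . T] }  — shift
  I2: { [X' → X .] }  — accept
  I3: { [T → a .] }  — reduce
  I4: { [T → b . a], [T → b . x b] }  — shift
  I5: { [X → c . a c] }  — shift
  I6: { [T → x . c a] }  — shift
  I7: { [T → x c . a] }  — shift
  I8: { [T → x c a .] }  — reduce
  I9: { [X → c a . c] }  — shift
  I10: { [X → c a c .] }  — reduce
  I11: { [T → b a .] }  — reduce
  I12: { [T → b x . b] }  — shift
  I13: { [T → b x b .] }  — reduce
  I14: { [X → T T .] }  — reduce

No state contains both a complete item and a shift item.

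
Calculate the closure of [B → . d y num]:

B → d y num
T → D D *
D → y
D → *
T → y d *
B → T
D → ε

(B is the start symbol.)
To compute CLOSURE, for each item [A → α.Bβ] where B is a non-terminal, add [B → .γ] for all productions B → γ; repeat for the newly added items until nothing changes.

Start with: [B → . d y num]
The dot precedes the terminal d, so nothing is added.

CLOSURE = { [B → . d y num] }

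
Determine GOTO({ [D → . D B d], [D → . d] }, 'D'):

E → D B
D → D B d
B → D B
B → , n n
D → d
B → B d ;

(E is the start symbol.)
GOTO(I, 'D') = CLOSURE({ [A → αX.β] : [A → α.Xβ] ∈ I, X = 'D' })

Items with dot before 'D', with the dot advanced:
  [D → . D B d] → [D → D . B d]
Closure of the advanced items:
  [D → D . B d] has the dot before B: add [B → . D B], [B → . , n n], [B → . B d ;]
  [B → . D B] has the dot before D: add [D → . D B d], [D → . d]

GOTO = { [B → . , n n], [B → . B d ;], [B → . D B], [D → . D B d], [D → . d], [D → D . B d] }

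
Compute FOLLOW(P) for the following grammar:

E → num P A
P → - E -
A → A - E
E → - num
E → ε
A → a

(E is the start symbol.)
{ 'a' }

To compute FOLLOW(P), find every occurrence of P on a right-hand side N → α P β: add FIRST(β) \ {ε}, and if β is empty or nullable also add FOLLOW(N). Iterate to a fixed point.

In E → num P A: P is followed by A, add FIRST(A) \ {ε} = { 'a' }

Taking the union: FOLLOW(P) = { 'a' }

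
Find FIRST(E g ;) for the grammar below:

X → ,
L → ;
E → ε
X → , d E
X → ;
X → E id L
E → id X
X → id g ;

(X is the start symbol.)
{ 'g', 'id' }

FIRST sets of the non-terminals involved (from the grammar, by fixed-point iteration):
  FIRST(E) = { 'id', ε }

To compute FIRST(E g ;), process the symbols left to right:
Symbol E is a non-terminal. Add FIRST(E) \ {ε} = { 'id' }
E is nullable (ε ∈ FIRST(E)), continue to the next symbol.
Symbol g is a terminal. Add 'g' and stop.
FIRST(E g ;) = { 'g', 'id' }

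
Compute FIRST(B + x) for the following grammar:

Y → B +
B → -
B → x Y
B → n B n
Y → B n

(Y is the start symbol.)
{ '-', 'n', 'x' }

FIRST sets of the non-terminals involved (from the grammar, by fixed-point iteration):
  FIRST(B) = { '-', 'n', 'x' }

To compute FIRST(B + x), process the symbols left to right:
Symbol B is a non-terminal. Add FIRST(B) \ {ε} = { '-', 'n', 'x' }
B is not nullable (ε ∉ FIRST(B)), so stop here.
FIRST(B + x) = { '-', 'n', 'x' }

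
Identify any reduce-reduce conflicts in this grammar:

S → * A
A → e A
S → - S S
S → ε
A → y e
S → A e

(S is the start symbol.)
No reduce-reduce conflicts

Augment with S' → S and build the canonical LR(0) collection (I0 = CLOSURE({[S' → . S]}), then GOTO on every symbol after a dot until no new states appear). It has 13 states:
  I0: { [A → . e A], [A → . y e], [S → . * A], [S → . - S S], [S → . A e], [S → .], [S' → . S] }  — shift, reduce
  I1: { [A → . e A], [A → . y e], [S → * . A] }  — shift
  I2: { [A → . e A], [A → . y e], [S → - . S S], [S → . * A], [S → . - S S], [S → . A e], [S → .] }  — shift, reduce
  I3: { [S → A . e] }  — shift
  I4: { [S' → S .] }  — accept
  I5: { [A → . e A], [A → . y e], [A → e . A] }  — shift
  I6: { [A → y . e] }  — shift
  I7: { [A → y e .] }  — reduce
  I8: { [A → e A .] }  — reduce
  I9: { [S → A e .] }  — reduce
  I10: { [A → . e A], [A → . y e], [S → - S . S], [S → . * A], [S → . - S S], [S → . A e], [S → .] }  — shift, reduce
  I11: { [S → - S S .] }  — reduce
  I12: { [S → * A .] }  — reduce

No state contains more than one complete item.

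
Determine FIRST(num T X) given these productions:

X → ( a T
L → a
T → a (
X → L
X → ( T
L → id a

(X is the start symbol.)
To compute FIRST(num T X), process the symbols left to right:
Symbol num is a terminal. Add 'num' and stop.
FIRST(num T X) = { 'num' }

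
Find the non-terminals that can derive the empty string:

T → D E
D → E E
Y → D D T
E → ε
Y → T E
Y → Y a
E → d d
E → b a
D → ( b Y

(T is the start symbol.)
A non-terminal is nullable if it can derive ε (the empty string): either it has an ε-production, or it has a production whose right-hand side consists entirely of nullable non-terminals.

ε-productions: E → ε
So E is immediately nullable.
D → E E: every symbol on the right is nullable, so D is nullable too.
T → D E: every symbol on the right is nullable, so T is nullable too.
Y → D D T: every symbol on the right is nullable, so Y is nullable too.
Every non-terminal is now nullable.
Nullable = { 'D', 'E', 'T', 'Y' }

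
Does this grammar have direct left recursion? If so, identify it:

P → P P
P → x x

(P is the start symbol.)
Yes, P is left-recursive

Direct left recursion occurs when N → N α for some non-terminal N (the right-hand side begins with the left-hand side itself).

P → P P: LEFT RECURSIVE (starts with P)
P → x x: starts with x

The grammar has direct left recursion on: P.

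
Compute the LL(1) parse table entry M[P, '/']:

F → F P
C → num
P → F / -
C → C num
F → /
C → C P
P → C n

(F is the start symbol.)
To find M[P, '/'], we find productions for P where '/' is in the predict set (PREDICT(N → α) = (FIRST(α) \ {ε}) ∪ (FOLLOW(N) if α ⇒* ε)).

Relevant sets:
  FIRST(F) = { '/' }
  FIRST(C) = { 'num' }

P → F / -: PREDICT = { '/' }
  '/' is in predict set, so this production goes in M[P, '/']
P → C n: PREDICT = { 'num' }

M[P, '/'] = P → F / -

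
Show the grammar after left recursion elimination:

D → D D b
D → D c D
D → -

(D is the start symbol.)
D is directly left-recursive. The standard transformation for
  A → A α₁ | ... | A α_m | β₁ | ... | β_n
is
  A  → β₁ A' | ... | β_n A'
  A' → α₁ A' | ... | α_m A' | ε

D → - becomes D → - D'
D → D D b becomes D' → D b D'
D → D c D becomes D' → c D D'
Add D' → ε

Resulting grammar:
D → - D'
D' → D b D'
D' → c D D'
D' → ε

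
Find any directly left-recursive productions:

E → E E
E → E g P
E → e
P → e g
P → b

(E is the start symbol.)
E → E E: LEFT RECURSIVE (starts with E)
E → E g P: LEFT RECURSIVE (starts with E)
E → e: starts with e
P → e g: starts with e
P → b: starts with b

The grammar has direct left recursion on: E.

Answer: Yes, E is left-recursive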